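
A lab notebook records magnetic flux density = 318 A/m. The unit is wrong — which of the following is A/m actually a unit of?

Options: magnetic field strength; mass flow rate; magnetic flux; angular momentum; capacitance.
magnetic field strength

magnetic flux density should have units dimensionally equivalent to kg / (A * s^2) (e.g. T).
The given unit 'A/m' reduces to A / m. Of the listed options, that is the dimensionality of magnetic field strength.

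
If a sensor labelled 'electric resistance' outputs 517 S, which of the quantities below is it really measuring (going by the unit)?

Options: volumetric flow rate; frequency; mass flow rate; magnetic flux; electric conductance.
electric conductance

electric resistance should have units dimensionally equivalent to kg * m^2 / (A^2 * s^3) (e.g. Ω).
The given unit 'S' reduces to A^2 * s^3 / (kg * m^2). Of the listed options, that is the dimensionality of electric conductance.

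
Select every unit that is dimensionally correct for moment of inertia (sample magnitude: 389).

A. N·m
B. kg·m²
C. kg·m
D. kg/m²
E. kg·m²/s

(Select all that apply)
B

moment of inertia has SI base units: kg * m^2

Checking each option against kg * m^2:
  A. N·m: ✗ does not match
  B. kg·m²: ✓ matches
  C. kg·m: ✗ does not match
  D. kg/m²: ✗ does not match
  E. kg·m²/s: ✗ does not match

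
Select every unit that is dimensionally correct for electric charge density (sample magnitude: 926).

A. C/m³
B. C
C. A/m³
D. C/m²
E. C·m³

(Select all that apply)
A

electric charge density has SI base units: A * s / m^3

Checking each option against A * s / m^3:
  A. C/m³: ✓ matches
  B. C: ✗ does not match
  C. A/m³: ✗ does not match
  D. C/m²: ✗ does not match
  E. C·m³: ✗ does not match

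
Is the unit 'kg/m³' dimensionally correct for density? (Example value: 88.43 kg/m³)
Yes

density has SI base units: kg / m^3
kg/m³ reduces to the same SI base units, so it is a valid unit for density.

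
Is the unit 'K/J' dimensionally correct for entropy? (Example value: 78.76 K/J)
No

entropy has SI base units: kg * m^2 / (s^2 * K)
K/J does NOT reduce to kg * m^2 / (s^2 * K); a valid unit for entropy would be e.g. J/K.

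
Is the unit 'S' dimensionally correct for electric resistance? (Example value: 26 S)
No

electric resistance has SI base units: kg * m^2 / (A^2 * s^3)
S does NOT reduce to kg * m^2 / (A^2 * s^3); a valid unit for electric resistance would be e.g. Ω.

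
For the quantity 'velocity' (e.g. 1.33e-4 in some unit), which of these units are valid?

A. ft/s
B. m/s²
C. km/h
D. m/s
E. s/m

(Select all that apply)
A, C, D

velocity has SI base units: m / s

Checking each option against m / s:
  A. ft/s: ✓ matches
  B. m/s²: ✗ does not match
  C. km/h: ✓ matches
  D. m/s: ✓ matches
  E. s/m: ✗ does not match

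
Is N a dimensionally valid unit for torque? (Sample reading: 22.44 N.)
No

torque has SI base units: kg * m^2 / s^2
N does NOT reduce to kg * m^2 / s^2; a valid unit for torque would be e.g. N·m.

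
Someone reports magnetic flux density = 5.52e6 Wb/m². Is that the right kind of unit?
Yes

magnetic flux density has SI base units: kg / (A * s^2)
Wb/m² reduces to the same SI base units, so it is a valid unit for magnetic flux density.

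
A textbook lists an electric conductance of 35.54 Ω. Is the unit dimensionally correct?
No

electric conductance has SI base units: A^2 * s^3 / (kg * m^2)
Ω does NOT reduce to A^2 * s^3 / (kg * m^2); a valid unit for electric conductance would be e.g. S.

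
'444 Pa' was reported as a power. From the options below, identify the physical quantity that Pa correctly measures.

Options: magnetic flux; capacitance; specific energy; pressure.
pressure

power should have units dimensionally equivalent to kg * m^2 / s^3 (e.g. W).
The given unit 'Pa' reduces to kg / (m * s^2). Of the listed options, that is the dimensionality of pressure.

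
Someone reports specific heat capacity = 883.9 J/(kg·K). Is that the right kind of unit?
Yes

specific heat capacity has SI base units: m^2 / (s^2 * K)
J/(kg·K) reduces to the same SI base units, so it is a valid unit for specific heat capacity.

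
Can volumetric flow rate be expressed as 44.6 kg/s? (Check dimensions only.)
No

volumetric flow rate has SI base units: m^3 / s
kg/s does NOT reduce to m^3 / s; a valid unit for volumetric flow rate would be e.g. m³/s.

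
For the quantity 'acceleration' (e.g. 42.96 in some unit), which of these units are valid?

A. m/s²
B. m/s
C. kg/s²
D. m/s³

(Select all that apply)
A

acceleration has SI base units: m / s^2

Checking each option against m / s^2:
  A. m/s²: ✓ matches
  B. m/s: ✗ does not match
  C. kg/s²: ✗ does not match
  D. m/s³: ✗ does not match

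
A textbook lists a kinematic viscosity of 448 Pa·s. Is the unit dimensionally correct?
No

kinematic viscosity has SI base units: m^2 / s
Pa·s does NOT reduce to m^2 / s; a valid unit for kinematic viscosity would be e.g. m²/s.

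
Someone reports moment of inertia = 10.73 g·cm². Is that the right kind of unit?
Yes

moment of inertia has SI base units: kg * m^2
g·cm² reduces to the same SI base units, so it is a valid unit for moment of inertia.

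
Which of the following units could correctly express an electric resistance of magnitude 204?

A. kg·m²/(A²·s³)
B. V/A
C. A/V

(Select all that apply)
A, B

electric resistance has SI base units: kg * m^2 / (A^2 * s^3)

Checking each option against kg * m^2 / (A^2 * s^3):
  A. kg·m²/(A²·s³): ✓ matches
  B. V/A: ✓ matches
  C. A/V: ✗ does not match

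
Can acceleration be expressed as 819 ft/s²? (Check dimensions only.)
Yes

acceleration has SI base units: m / s^2
ft/s² reduces to the same SI base units, so it is a valid unit for acceleration.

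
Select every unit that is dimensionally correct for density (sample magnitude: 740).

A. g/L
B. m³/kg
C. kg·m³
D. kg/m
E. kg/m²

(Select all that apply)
A

density has SI base units: kg / m^3

Checking each option against kg / m^3:
  A. g/L: ✓ matches
  B. m³/kg: ✗ does not match
  C. kg·m³: ✗ does not match
  D. kg/m: ✗ does not match
  E. kg/m²: ✗ does not match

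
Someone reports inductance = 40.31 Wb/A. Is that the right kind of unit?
Yes

inductance has SI base units: kg * m^2 / (A^2 * s^2)
Wb/A reduces to the same SI base units, so it is a valid unit for inductance.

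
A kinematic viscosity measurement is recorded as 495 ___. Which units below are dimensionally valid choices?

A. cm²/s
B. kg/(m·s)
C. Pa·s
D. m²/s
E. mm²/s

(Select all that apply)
A, D, E

kinematic viscosity has SI base units: m^2 / s

Checking each option against m^2 / s:
  A. cm²/s: ✓ matches
  B. kg/(m·s): ✗ does not match
  C. Pa·s: ✗ does not match
  D. m²/s: ✓ matches
  E. mm²/s: ✓ matches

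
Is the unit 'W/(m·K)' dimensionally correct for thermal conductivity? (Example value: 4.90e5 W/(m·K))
Yes

thermal conductivity has SI base units: kg * m / (s^3 * K)
W/(m·K) reduces to the same SI base units, so it is a valid unit for thermal conductivity.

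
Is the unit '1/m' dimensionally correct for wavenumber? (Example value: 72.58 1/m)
Yes

wavenumber has SI base units: 1 / m
1/m reduces to the same SI base units, so it is a valid unit for wavenumber.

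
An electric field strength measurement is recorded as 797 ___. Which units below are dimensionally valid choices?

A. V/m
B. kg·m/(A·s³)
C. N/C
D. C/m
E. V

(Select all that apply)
A, B, C

electric field strength has SI base units: kg * m / (A * s^3)

Checking each option against kg * m / (A * s^3):
  A. V/m: ✓ matches
  B. kg·m/(A·s³): ✓ matches
  C. N/C: ✓ matches
  D. C/m: ✗ does not match
  E. V: ✗ does not match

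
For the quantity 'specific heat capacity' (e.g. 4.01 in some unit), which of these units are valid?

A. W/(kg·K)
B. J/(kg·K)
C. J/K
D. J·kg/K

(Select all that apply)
B

specific heat capacity has SI base units: m^2 / (s^2 * K)

Checking each option against m^2 / (s^2 * K):
  A. W/(kg·K): ✗ does not match
  B. J/(kg·K): ✓ matches
  C. J/K: ✗ does not match
  D. J·kg/K: ✗ does not match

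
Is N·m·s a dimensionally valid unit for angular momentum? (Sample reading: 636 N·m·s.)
Yes

angular momentum has SI base units: kg * m^2 / s
N·m·s reduces to the same SI base units, so it is a valid unit for angular momentum.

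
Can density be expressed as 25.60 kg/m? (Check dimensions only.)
No

density has SI base units: kg / m^3
kg/m does NOT reduce to kg / m^3; a valid unit for density would be e.g. kg/m³.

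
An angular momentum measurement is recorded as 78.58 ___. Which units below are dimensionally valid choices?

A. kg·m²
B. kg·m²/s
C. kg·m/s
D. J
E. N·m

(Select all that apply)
B

angular momentum has SI base units: kg * m^2 / s

Checking each option against kg * m^2 / s:
  A. kg·m²: ✗ does not match
  B. kg·m²/s: ✓ matches
  C. kg·m/s: ✗ does not match
  D. J: ✗ does not match
  E. N·m: ✗ does not match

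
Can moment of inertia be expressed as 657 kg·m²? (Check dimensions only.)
Yes

moment of inertia has SI base units: kg * m^2
kg·m² reduces to the same SI base units, so it is a valid unit for moment of inertia.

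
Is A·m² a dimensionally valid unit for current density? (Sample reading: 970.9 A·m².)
No

current density has SI base units: A / m^2
A·m² does NOT reduce to A / m^2; a valid unit for current density would be e.g. A/m².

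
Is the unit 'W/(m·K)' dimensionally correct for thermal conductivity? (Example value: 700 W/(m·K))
Yes

thermal conductivity has SI base units: kg * m / (s^3 * K)
W/(m·K) reduces to the same SI base units, so it is a valid unit for thermal conductivity.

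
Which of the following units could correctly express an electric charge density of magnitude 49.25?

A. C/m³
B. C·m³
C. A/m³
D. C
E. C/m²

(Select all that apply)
A

electric charge density has SI base units: A * s / m^3

Checking each option against A * s / m^3:
  A. C/m³: ✓ matches
  B. C·m³: ✗ does not match
  C. A/m³: ✗ does not match
  D. C: ✗ does not match
  E. C/m²: ✗ does not match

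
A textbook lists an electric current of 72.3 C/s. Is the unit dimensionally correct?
Yes

electric current has SI base units: A
C/s reduces to the same SI base units, so it is a valid unit for electric current.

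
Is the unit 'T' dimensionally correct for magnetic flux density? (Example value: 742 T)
Yes

magnetic flux density has SI base units: kg / (A * s^2)
T reduces to the same SI base units, so it is a valid unit for magnetic flux density.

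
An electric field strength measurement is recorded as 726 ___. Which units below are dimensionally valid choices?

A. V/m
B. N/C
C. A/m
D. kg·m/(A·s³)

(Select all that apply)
A, B, D

electric field strength has SI base units: kg * m / (A * s^3)

Checking each option against kg * m / (A * s^3):
  A. V/m: ✓ matches
  B. N/C: ✓ matches
  C. A/m: ✗ does not match
  D. kg·m/(A·s³): ✓ matches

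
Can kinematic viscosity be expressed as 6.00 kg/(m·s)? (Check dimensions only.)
No

kinematic viscosity has SI base units: m^2 / s
kg/(m·s) does NOT reduce to m^2 / s; a valid unit for kinematic viscosity would be e.g. m²/s.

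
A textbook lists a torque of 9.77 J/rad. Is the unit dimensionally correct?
Yes

torque has SI base units: kg * m^2 / s^2
J/rad reduces to the same SI base units, so it is a valid unit for torque.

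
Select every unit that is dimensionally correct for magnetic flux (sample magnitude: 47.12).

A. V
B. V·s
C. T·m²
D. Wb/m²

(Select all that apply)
B, C

magnetic flux has SI base units: kg * m^2 / (A * s^2)

Checking each option against kg * m^2 / (A * s^2):
  A. V: ✗ does not match
  B. V·s: ✓ matches
  C. T·m²: ✓ matches
  D. Wb/m²: ✗ does not match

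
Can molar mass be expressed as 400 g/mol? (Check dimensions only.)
Yes

molar mass has SI base units: kg / mol
g/mol reduces to the same SI base units, so it is a valid unit for molar mass.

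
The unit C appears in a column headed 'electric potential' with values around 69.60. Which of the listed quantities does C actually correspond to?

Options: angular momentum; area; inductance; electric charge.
electric charge

electric potential should have units dimensionally equivalent to kg * m^2 / (A * s^3) (e.g. V).
The given unit 'C' reduces to A * s. Of the listed options, that is the dimensionality of electric charge.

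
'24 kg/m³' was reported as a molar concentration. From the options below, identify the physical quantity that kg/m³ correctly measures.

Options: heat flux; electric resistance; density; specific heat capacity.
density

molar concentration should have units dimensionally equivalent to mol / m^3 (e.g. mol/m³).
The given unit 'kg/m³' reduces to kg / m^3. Of the listed options, that is the dimensionality of density.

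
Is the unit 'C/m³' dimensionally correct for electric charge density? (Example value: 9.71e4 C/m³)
Yes

electric charge density has SI base units: A * s / m^3
C/m³ reduces to the same SI base units, so it is a valid unit for electric charge density.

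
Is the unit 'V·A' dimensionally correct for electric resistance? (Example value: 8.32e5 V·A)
No

electric resistance has SI base units: kg * m^2 / (A^2 * s^3)
V·A does NOT reduce to kg * m^2 / (A^2 * s^3); a valid unit for electric resistance would be e.g. Ω.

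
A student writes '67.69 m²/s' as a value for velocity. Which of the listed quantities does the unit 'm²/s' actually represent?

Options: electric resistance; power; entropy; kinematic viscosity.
kinematic viscosity

velocity should have units dimensionally equivalent to m / s (e.g. m/s).
The given unit 'm²/s' reduces to m^2 / s. Of the listed options, that is the dimensionality of kinematic viscosity.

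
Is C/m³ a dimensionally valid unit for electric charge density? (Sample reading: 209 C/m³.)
Yes

electric charge density has SI base units: A * s / m^3
C/m³ reduces to the same SI base units, so it is a valid unit for electric charge density.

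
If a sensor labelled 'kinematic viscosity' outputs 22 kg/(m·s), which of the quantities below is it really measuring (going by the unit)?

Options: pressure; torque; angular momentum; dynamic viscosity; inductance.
dynamic viscosity

kinematic viscosity should have units dimensionally equivalent to m^2 / s (e.g. m²/s).
The given unit 'kg/(m·s)' reduces to kg / (m * s). Of the listed options, that is the dimensionality of dynamic viscosity.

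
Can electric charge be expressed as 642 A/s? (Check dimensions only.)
No

electric charge has SI base units: A * s
A/s does NOT reduce to A * s; a valid unit for electric charge would be e.g. C.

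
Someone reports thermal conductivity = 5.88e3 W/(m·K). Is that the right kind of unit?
Yes

thermal conductivity has SI base units: kg * m / (s^3 * K)
W/(m·K) reduces to the same SI base units, so it is a valid unit for thermal conductivity.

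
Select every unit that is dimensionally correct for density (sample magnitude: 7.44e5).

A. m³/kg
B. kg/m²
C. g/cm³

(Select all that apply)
C

density has SI base units: kg / m^3

Checking each option against kg / m^3:
  A. m³/kg: ✗ does not match
  B. kg/m²: ✗ does not match
  C. g/cm³: ✓ matches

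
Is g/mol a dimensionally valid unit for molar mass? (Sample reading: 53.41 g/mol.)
Yes

molar mass has SI base units: kg / mol
g/mol reduces to the same SI base units, so it is a valid unit for molar mass.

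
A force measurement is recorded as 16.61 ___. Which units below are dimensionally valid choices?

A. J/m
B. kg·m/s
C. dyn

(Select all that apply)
A, C

force has SI base units: kg * m / s^2

Checking each option against kg * m / s^2:
  A. J/m: ✓ matches
  B. kg·m/s: ✗ does not match
  C. dyn: ✓ matches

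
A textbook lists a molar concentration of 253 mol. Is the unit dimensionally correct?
No

molar concentration has SI base units: mol / m^3
mol does NOT reduce to mol / m^3; a valid unit for molar concentration would be e.g. mol/m³.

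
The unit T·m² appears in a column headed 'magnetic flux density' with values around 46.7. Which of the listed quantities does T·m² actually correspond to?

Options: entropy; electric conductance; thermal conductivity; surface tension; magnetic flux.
magnetic flux

magnetic flux density should have units dimensionally equivalent to kg / (A * s^2) (e.g. T).
The given unit 'T·m²' reduces to kg * m^2 / (A * s^2). Of the listed options, that is the dimensionality of magnetic flux.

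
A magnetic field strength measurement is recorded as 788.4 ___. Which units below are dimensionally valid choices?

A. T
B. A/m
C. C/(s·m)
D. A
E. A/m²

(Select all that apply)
B, C

magnetic field strength has SI base units: A / m

Checking each option against A / m:
  A. T: ✗ does not match
  B. A/m: ✓ matches
  C. C/(s·m): ✓ matches
  D. A: ✗ does not match
  E. A/m²: ✗ does not match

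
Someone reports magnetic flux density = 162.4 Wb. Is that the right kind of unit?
No

magnetic flux density has SI base units: kg / (A * s^2)
Wb does NOT reduce to kg / (A * s^2); a valid unit for magnetic flux density would be e.g. T.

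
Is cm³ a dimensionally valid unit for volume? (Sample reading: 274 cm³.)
Yes

volume has SI base units: m^3
cm³ reduces to the same SI base units, so it is a valid unit for volume.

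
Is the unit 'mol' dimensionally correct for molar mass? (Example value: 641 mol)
No

molar mass has SI base units: kg / mol
mol does NOT reduce to kg / mol; a valid unit for molar mass would be e.g. kg/mol.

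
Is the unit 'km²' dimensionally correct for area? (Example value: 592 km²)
Yes

area has SI base units: m^2
km² reduces to the same SI base units, so it is a valid unit for area.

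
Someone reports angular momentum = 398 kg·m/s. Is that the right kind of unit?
No

angular momentum has SI base units: kg * m^2 / s
kg·m/s does NOT reduce to kg * m^2 / s; a valid unit for angular momentum would be e.g. kg·m²/s.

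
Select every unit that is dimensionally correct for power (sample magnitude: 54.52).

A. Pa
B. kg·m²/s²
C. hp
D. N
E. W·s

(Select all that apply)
C

power has SI base units: kg * m^2 / s^3

Checking each option against kg * m^2 / s^3:
  A. Pa: ✗ does not match
  B. kg·m²/s²: ✗ does not match
  C. hp: ✓ matches
  D. N: ✗ does not match
  E. W·s: ✗ does not match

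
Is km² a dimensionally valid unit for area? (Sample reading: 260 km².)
Yes

area has SI base units: m^2
km² reduces to the same SI base units, so it is a valid unit for area.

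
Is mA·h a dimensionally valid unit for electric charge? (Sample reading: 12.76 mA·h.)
Yes

electric charge has SI base units: A * s
mA·h reduces to the same SI base units, so it is a valid unit for electric charge.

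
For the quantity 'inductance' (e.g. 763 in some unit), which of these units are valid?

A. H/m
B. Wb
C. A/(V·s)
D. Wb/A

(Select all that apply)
D

inductance has SI base units: kg * m^2 / (A^2 * s^2)

Checking each option against kg * m^2 / (A^2 * s^2):
  A. H/m: ✗ does not match
  B. Wb: ✗ does not match
  C. A/(V·s): ✗ does not match
  D. Wb/A: ✓ matches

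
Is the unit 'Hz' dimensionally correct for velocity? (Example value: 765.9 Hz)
No

velocity has SI base units: m / s
Hz does NOT reduce to m / s; a valid unit for velocity would be e.g. m/s.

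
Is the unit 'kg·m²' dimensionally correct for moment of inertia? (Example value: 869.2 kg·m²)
Yes

moment of inertia has SI base units: kg * m^2
kg·m² reduces to the same SI base units, so it is a valid unit for moment of inertia.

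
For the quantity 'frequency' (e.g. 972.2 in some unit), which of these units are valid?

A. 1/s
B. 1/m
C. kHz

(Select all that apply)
A, C

frequency has SI base units: 1 / s

Checking each option against 1 / s:
  A. 1/s: ✓ matches
  B. 1/m: ✗ does not match
  C. kHz: ✓ matches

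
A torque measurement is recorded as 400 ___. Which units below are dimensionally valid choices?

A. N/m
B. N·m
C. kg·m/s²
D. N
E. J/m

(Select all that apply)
B

torque has SI base units: kg * m^2 / s^2

Checking each option against kg * m^2 / s^2:
  A. N/m: ✗ does not match
  B. N·m: ✓ matches
  C. kg·m/s²: ✗ does not match
  D. N: ✗ does not match
  E. J/m: ✗ does not match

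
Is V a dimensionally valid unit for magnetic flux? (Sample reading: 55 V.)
No

magnetic flux has SI base units: kg * m^2 / (A * s^2)
V does NOT reduce to kg * m^2 / (A * s^2); a valid unit for magnetic flux would be e.g. Wb.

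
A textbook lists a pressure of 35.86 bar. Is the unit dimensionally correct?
Yes

pressure has SI base units: kg / (m * s^2)
bar reduces to the same SI base units, so it is a valid unit for pressure.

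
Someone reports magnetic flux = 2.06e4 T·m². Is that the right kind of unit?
Yes

magnetic flux has SI base units: kg * m^2 / (A * s^2)
T·m² reduces to the same SI base units, so it is a valid unit for magnetic flux.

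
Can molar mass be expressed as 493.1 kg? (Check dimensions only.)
No

molar mass has SI base units: kg / mol
kg does NOT reduce to kg / mol; a valid unit for molar mass would be e.g. kg/mol.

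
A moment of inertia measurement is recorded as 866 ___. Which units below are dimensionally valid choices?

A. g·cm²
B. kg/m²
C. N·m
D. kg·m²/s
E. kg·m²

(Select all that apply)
A, E

moment of inertia has SI base units: kg * m^2

Checking each option against kg * m^2:
  A. g·cm²: ✓ matches
  B. kg/m²: ✗ does not match
  C. N·m: ✗ does not match
  D. kg·m²/s: ✗ does not match
  E. kg·m²: ✓ matches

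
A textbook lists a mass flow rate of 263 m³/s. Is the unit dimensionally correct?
No

mass flow rate has SI base units: kg / s
m³/s does NOT reduce to kg / s; a valid unit for mass flow rate would be e.g. kg/s.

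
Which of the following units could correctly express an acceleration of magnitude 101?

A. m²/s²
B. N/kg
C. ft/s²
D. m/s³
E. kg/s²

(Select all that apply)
B, C

acceleration has SI base units: m / s^2

Checking each option against m / s^2:
  A. m²/s²: ✗ does not match
  B. N/kg: ✓ matches
  C. ft/s²: ✓ matches
  D. m/s³: ✗ does not match
  E. kg/s²: ✗ does not match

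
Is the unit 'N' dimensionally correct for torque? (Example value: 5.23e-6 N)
No

torque has SI base units: kg * m^2 / s^2
N does NOT reduce to kg * m^2 / s^2; a valid unit for torque would be e.g. N·m.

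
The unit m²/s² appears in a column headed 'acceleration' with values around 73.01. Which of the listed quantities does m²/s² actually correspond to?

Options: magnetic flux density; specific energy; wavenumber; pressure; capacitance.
specific energy

acceleration should have units dimensionally equivalent to m / s^2 (e.g. m/s²).
The given unit 'm²/s²' reduces to m^2 / s^2. Of the listed options, that is the dimensionality of specific energy.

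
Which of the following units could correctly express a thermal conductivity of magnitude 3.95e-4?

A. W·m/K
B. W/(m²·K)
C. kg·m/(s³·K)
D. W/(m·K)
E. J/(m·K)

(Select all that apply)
C, D

thermal conductivity has SI base units: kg * m / (s^3 * K)

Checking each option against kg * m / (s^3 * K):
  A. W·m/K: ✗ does not match
  B. W/(m²·K): ✗ does not match
  C. kg·m/(s³·K): ✓ matches
  D. W/(m·K): ✓ matches
  E. J/(m·K): ✗ does not match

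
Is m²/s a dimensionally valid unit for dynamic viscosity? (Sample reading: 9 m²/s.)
No

dynamic viscosity has SI base units: kg / (m * s)
m²/s does NOT reduce to kg / (m * s); a valid unit for dynamic viscosity would be e.g. Pa·s.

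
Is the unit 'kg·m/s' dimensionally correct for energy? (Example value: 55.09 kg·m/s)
No

energy has SI base units: kg * m^2 / s^2
kg·m/s does NOT reduce to kg * m^2 / s^2; a valid unit for energy would be e.g. J.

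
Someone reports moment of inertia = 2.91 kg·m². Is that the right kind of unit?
Yes

moment of inertia has SI base units: kg * m^2
kg·m² reduces to the same SI base units, so it is a valid unit for moment of inertia.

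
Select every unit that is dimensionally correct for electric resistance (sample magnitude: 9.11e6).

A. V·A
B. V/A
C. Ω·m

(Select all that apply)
B

electric resistance has SI base units: kg * m^2 / (A^2 * s^3)

Checking each option against kg * m^2 / (A^2 * s^3):
  A. V·A: ✗ does not match
  B. V/A: ✓ matches
  C. Ω·m: ✗ does not match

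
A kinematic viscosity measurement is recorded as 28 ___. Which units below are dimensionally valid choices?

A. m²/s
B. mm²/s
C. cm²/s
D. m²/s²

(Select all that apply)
A, B, C

kinematic viscosity has SI base units: m^2 / s

Checking each option against m^2 / s:
  A. m²/s: ✓ matches
  B. mm²/s: ✓ matches
  C. cm²/s: ✓ matches
  D. m²/s²: ✗ does not match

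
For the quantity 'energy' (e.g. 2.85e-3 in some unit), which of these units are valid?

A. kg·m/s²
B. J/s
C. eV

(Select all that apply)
C

energy has SI base units: kg * m^2 / s^2

Checking each option against kg * m^2 / s^2:
  A. kg·m/s²: ✗ does not match
  B. J/s: ✗ does not match
  C. eV: ✓ matches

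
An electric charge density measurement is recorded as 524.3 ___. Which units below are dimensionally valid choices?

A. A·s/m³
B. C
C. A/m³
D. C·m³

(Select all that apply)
A

electric charge density has SI base units: A * s / m^3

Checking each option against A * s / m^3:
  A. A·s/m³: ✓ matches
  B. C: ✗ does not match
  C. A/m³: ✗ does not match
  D. C·m³: ✗ does not match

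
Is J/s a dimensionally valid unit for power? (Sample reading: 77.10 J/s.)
Yes

power has SI base units: kg * m^2 / s^3
J/s reduces to the same SI base units, so it is a valid unit for power.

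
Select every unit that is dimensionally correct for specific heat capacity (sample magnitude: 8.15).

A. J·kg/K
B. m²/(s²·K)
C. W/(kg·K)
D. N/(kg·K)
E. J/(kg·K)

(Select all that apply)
B, E

specific heat capacity has SI base units: m^2 / (s^2 * K)

Checking each option against m^2 / (s^2 * K):
  A. J·kg/K: ✗ does not match
  B. m²/(s²·K): ✓ matches
  C. W/(kg·K): ✗ does not match
  D. N/(kg·K): ✗ does not match
  E. J/(kg·K): ✓ matches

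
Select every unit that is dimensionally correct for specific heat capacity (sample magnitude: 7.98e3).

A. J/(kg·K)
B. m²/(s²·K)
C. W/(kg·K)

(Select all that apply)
A, B

specific heat capacity has SI base units: m^2 / (s^2 * K)

Checking each option against m^2 / (s^2 * K):
  A. J/(kg·K): ✓ matches
  B. m²/(s²·K): ✓ matches
  C. W/(kg·K): ✗ does not match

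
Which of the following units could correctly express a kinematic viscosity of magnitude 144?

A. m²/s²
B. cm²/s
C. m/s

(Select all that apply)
B

kinematic viscosity has SI base units: m^2 / s

Checking each option against m^2 / s:
  A. m²/s²: ✗ does not match
  B. cm²/s: ✓ matches
  C. m/s: ✗ does not match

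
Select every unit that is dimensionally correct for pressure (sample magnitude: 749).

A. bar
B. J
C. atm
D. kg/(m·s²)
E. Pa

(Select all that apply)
A, C, D, E

pressure has SI base units: kg / (m * s^2)

Checking each option against kg / (m * s^2):
  A. bar: ✓ matches
  B. J: ✗ does not match
  C. atm: ✓ matches
  D. kg/(m·s²): ✓ matches
  E. Pa: ✓ matches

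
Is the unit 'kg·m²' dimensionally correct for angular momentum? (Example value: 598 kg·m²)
No

angular momentum has SI base units: kg * m^2 / s
kg·m² does NOT reduce to kg * m^2 / s; a valid unit for angular momentum would be e.g. kg·m²/s.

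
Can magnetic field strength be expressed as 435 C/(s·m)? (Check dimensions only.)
Yes

magnetic field strength has SI base units: A / m
C/(s·m) reduces to the same SI base units, so it is a valid unit for magnetic field strength.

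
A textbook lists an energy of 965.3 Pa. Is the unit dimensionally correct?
No

energy has SI base units: kg * m^2 / s^2
Pa does NOT reduce to kg * m^2 / s^2; a valid unit for energy would be e.g. J.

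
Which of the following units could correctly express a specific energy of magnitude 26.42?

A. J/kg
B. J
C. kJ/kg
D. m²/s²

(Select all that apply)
A, C, D

specific energy has SI base units: m^2 / s^2

Checking each option against m^2 / s^2:
  A. J/kg: ✓ matches
  B. J: ✗ does not match
  C. kJ/kg: ✓ matches
  D. m²/s²: ✓ matches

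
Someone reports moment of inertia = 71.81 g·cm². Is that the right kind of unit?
Yes

moment of inertia has SI base units: kg * m^2
g·cm² reduces to the same SI base units, so it is a valid unit for moment of inertia.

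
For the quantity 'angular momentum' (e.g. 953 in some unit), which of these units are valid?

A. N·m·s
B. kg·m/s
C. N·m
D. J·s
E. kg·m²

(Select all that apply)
A, D

angular momentum has SI base units: kg * m^2 / s

Checking each option against kg * m^2 / s:
  A. N·m·s: ✓ matches
  B. kg·m/s: ✗ does not match
  C. N·m: ✗ does not match
  D. J·s: ✓ matches
  E. kg·m²: ✗ does not match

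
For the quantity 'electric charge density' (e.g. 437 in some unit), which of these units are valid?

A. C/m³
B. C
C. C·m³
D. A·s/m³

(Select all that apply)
A, D

electric charge density has SI base units: A * s / m^3

Checking each option against A * s / m^3:
  A. C/m³: ✓ matches
  B. C: ✗ does not match
  C. C·m³: ✗ does not match
  D. A·s/m³: ✓ matches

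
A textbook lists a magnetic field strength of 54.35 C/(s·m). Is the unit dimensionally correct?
Yes

magnetic field strength has SI base units: A / m
C/(s·m) reduces to the same SI base units, so it is a valid unit for magnetic field strength.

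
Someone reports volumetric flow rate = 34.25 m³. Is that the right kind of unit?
No

volumetric flow rate has SI base units: m^3 / s
m³ does NOT reduce to m^3 / s; a valid unit for volumetric flow rate would be e.g. m³/s.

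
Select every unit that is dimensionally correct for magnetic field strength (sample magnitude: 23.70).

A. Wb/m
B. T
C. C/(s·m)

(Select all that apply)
C

magnetic field strength has SI base units: A / m

Checking each option against A / m:
  A. Wb/m: ✗ does not match
  B. T: ✗ does not match
  C. C/(s·m): ✓ matches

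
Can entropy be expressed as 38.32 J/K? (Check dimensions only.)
Yes

entropy has SI base units: kg * m^2 / (s^2 * K)
J/K reduces to the same SI base units, so it is a valid unit for entropy.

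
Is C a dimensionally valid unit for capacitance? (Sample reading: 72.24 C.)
No

capacitance has SI base units: A^2 * s^4 / (kg * m^2)
C does NOT reduce to A^2 * s^4 / (kg * m^2); a valid unit for capacitance would be e.g. F.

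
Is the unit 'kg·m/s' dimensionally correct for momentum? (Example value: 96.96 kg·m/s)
Yes

momentum has SI base units: kg * m / s
kg·m/s reduces to the same SI base units, so it is a valid unit for momentum.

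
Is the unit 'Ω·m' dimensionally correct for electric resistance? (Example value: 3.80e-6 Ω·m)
No

electric resistance has SI base units: kg * m^2 / (A^2 * s^3)
Ω·m does NOT reduce to kg * m^2 / (A^2 * s^3); a valid unit for electric resistance would be e.g. Ω.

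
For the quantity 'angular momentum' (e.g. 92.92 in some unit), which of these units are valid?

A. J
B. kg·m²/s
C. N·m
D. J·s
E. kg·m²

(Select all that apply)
B, D

angular momentum has SI base units: kg * m^2 / s

Checking each option against kg * m^2 / s:
  A. J: ✗ does not match
  B. kg·m²/s: ✓ matches
  C. N·m: ✗ does not match
  D. J·s: ✓ matches
  E. kg·m²: ✗ does not match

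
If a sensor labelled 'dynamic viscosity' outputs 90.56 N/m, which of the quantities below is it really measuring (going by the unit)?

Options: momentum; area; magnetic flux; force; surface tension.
surface tension

dynamic viscosity should have units dimensionally equivalent to kg / (m * s) (e.g. Pa·s).
The given unit 'N/m' reduces to kg / s^2. Of the listed options, that is the dimensionality of surface tension.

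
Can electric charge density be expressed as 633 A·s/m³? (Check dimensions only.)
Yes

electric charge density has SI base units: A * s / m^3
A·s/m³ reduces to the same SI base units, so it is a valid unit for electric charge density.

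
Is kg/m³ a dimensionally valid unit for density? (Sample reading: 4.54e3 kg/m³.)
Yes

density has SI base units: kg / m^3
kg/m³ reduces to the same SI base units, so it is a valid unit for density.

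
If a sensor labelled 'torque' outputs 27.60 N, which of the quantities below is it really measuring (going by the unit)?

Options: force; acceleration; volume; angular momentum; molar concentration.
force

torque should have units dimensionally equivalent to kg * m^2 / s^2 (e.g. N·m).
The given unit 'N' reduces to kg * m / s^2. Of the listed options, that is the dimensionality of force.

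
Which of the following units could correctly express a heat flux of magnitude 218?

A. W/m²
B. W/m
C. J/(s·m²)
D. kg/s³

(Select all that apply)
A, C, D

heat flux has SI base units: kg / s^3

Checking each option against kg / s^3:
  A. W/m²: ✓ matches
  B. W/m: ✗ does not match
  C. J/(s·m²): ✓ matches
  D. kg/s³: ✓ matches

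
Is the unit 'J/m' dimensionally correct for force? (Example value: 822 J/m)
Yes

force has SI base units: kg * m / s^2
J/m reduces to the same SI base units, so it is a valid unit for force.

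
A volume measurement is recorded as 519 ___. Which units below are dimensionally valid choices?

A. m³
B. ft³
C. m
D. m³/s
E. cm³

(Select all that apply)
A, B, E

volume has SI base units: m^3

Checking each option against m^3:
  A. m³: ✓ matches
  B. ft³: ✓ matches
  C. m: ✗ does not match
  D. m³/s: ✗ does not match
  E. cm³: ✓ matches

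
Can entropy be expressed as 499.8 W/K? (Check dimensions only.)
No

entropy has SI base units: kg * m^2 / (s^2 * K)
W/K does NOT reduce to kg * m^2 / (s^2 * K); a valid unit for entropy would be e.g. J/K.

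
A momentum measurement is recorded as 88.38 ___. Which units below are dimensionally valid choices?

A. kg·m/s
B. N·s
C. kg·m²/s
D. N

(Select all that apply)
A, B

momentum has SI base units: kg * m / s

Checking each option against kg * m / s:
  A. kg·m/s: ✓ matches
  B. N·s: ✓ matches
  C. kg·m²/s: ✗ does not match
  D. N: ✗ does not match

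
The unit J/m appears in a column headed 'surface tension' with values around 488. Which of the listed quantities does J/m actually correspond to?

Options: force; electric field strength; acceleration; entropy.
force

surface tension should have units dimensionally equivalent to kg / s^2 (e.g. N/m).
The given unit 'J/m' reduces to kg * m / s^2. Of the listed options, that is the dimensionality of force.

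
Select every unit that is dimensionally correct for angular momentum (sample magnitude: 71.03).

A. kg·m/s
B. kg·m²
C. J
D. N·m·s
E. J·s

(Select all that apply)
D, E

angular momentum has SI base units: kg * m^2 / s

Checking each option against kg * m^2 / s:
  A. kg·m/s: ✗ does not match
  B. kg·m²: ✗ does not match
  C. J: ✗ does not match
  D. N·m·s: ✓ matches
  E. J·s: ✓ matches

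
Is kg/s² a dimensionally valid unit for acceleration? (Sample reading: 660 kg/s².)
No

acceleration has SI base units: m / s^2
kg/s² does NOT reduce to m / s^2; a valid unit for acceleration would be e.g. m/s².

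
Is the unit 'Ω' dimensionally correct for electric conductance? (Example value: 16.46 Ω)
No

electric conductance has SI base units: A^2 * s^3 / (kg * m^2)
Ω does NOT reduce to A^2 * s^3 / (kg * m^2); a valid unit for electric conductance would be e.g. S.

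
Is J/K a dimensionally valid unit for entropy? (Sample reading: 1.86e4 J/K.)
Yes

entropy has SI base units: kg * m^2 / (s^2 * K)
J/K reduces to the same SI base units, so it is a valid unit for entropy.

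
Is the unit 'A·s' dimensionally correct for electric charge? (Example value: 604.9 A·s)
Yes

electric charge has SI base units: A * s
A·s reduces to the same SI base units, so it is a valid unit for electric charge.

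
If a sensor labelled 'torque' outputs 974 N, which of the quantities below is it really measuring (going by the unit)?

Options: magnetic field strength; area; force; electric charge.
force

torque should have units dimensionally equivalent to kg * m^2 / s^2 (e.g. N·m).
The given unit 'N' reduces to kg * m / s^2. Of the listed options, that is the dimensionality of force.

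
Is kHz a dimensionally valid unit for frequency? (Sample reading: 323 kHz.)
Yes

frequency has SI base units: 1 / s
kHz reduces to the same SI base units, so it is a valid unit for frequency.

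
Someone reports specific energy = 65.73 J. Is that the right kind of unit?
No

specific energy has SI base units: m^2 / s^2
J does NOT reduce to m^2 / s^2; a valid unit for specific energy would be e.g. J/kg.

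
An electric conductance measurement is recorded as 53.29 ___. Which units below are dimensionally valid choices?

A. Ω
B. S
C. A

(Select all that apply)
B

electric conductance has SI base units: A^2 * s^3 / (kg * m^2)

Checking each option against A^2 * s^3 / (kg * m^2):
  A. Ω: ✗ does not match
  B. S: ✓ matches
  C. A: ✗ does not match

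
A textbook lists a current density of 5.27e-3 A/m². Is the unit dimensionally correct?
Yes

current density has SI base units: A / m^2
A/m² reduces to the same SI base units, so it is a valid unit for current density.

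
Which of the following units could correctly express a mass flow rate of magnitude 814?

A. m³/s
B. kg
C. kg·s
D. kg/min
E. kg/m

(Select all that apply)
D

mass flow rate has SI base units: kg / s

Checking each option against kg / s:
  A. m³/s: ✗ does not match
  B. kg: ✗ does not match
  C. kg·s: ✗ does not match
  D. kg/min: ✓ matches
  E. kg/m: ✗ does not match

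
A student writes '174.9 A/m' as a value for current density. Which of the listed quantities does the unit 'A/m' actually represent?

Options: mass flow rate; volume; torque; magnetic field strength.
magnetic field strength

current density should have units dimensionally equivalent to A / m^2 (e.g. A/m²).
The given unit 'A/m' reduces to A / m. Of the listed options, that is the dimensionality of magnetic field strength.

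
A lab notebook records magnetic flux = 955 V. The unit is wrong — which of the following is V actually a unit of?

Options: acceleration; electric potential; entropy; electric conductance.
electric potential

magnetic flux should have units dimensionally equivalent to kg * m^2 / (A * s^2) (e.g. Wb).
The given unit 'V' reduces to kg * m^2 / (A * s^3). Of the listed options, that is the dimensionality of electric potential.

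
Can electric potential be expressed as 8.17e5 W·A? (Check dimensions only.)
No

electric potential has SI base units: kg * m^2 / (A * s^3)
W·A does NOT reduce to kg * m^2 / (A * s^3); a valid unit for electric potential would be e.g. V.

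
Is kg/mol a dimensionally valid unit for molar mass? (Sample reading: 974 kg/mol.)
Yes

molar mass has SI base units: kg / mol
kg/mol reduces to the same SI base units, so it is a valid unit for molar mass.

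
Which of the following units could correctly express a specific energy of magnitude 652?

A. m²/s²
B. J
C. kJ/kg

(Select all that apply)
A, C

specific energy has SI base units: m^2 / s^2

Checking each option against m^2 / s^2:
  A. m²/s²: ✓ matches
  B. J: ✗ does not match
  C. kJ/kg: ✓ matches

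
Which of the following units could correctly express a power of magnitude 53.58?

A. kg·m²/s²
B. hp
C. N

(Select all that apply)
B

power has SI base units: kg * m^2 / s^3

Checking each option against kg * m^2 / s^3:
  A. kg·m²/s²: ✗ does not match
  B. hp: ✓ matches
  C. N: ✗ does not match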